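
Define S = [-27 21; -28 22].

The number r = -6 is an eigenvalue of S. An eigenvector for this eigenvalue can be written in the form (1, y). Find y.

1

We need (S + 6I)v = 0.
S + 6I = [[-21, 21], [-28, 28]].
Row 1: (-21)·1 + (21)·y = 0
Row 2: (-28)·1 + (28)·y = 0
Solving gives y = 1.
Check: S·(1, 1) = (-6, -6) = -6·(1, 1).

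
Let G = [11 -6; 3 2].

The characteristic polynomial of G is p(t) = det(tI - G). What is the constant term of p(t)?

p(t) = t^2 - 13t + 40.
The constant term is 40.

40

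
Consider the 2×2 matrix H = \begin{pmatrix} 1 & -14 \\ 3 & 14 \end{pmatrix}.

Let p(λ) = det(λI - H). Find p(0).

p(0) = det(0·I − H) = det(−H) = (−1)^2·det(H).
det(H) = 56, so p(0) = 56.

56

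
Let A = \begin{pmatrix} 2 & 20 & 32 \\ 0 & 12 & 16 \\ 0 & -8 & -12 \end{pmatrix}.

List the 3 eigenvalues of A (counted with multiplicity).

-4, 2, 4

Set up det(sI - A) = 0.
Expanding the 3×3 determinant: p(s) = s^3 - 2s^2 - 16s + 32.
Try s = 4: p(4) = 0, so 4 is a root.
Dividing by (s - 4) leaves s^2 + 2s - 8.
The quadratic factors as (s + 4)·(s - 2).
Eigenvalues: -4, 2, 4.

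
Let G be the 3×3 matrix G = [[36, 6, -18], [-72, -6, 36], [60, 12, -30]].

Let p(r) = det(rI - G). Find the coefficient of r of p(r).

-36

p(r) = r^3 - 36r.
The coefficient of r is -36.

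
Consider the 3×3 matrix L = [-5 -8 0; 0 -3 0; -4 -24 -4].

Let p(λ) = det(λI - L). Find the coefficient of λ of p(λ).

p(λ) = λ^3 + 12λ^2 + 47λ + 60.
The coefficient of λ is 47.

47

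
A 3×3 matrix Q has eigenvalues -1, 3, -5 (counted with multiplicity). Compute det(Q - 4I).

-45

If Q has eigenvalues -1, 3, -5, then Q - 4I has eigenvalues -5, -1, -9.
det(Q - 4I) = (-5) · (-1) · (-9) = -45.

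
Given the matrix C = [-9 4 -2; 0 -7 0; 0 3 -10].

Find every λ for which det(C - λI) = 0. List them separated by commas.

-10, -9, -7

The characteristic polynomial is p(t) = det(tI - C).
Expanding along the first row, p(t) = t^3 + 26t^2 + 223t + 630.
Try t = -7: p(-7) = 0, so -7 is a root.
Dividing by (t + 7) leaves t^2 + 19t + 90.
The quadratic factors as (t + 10)·(t + 9).
Eigenvalues: -10, -9, -7.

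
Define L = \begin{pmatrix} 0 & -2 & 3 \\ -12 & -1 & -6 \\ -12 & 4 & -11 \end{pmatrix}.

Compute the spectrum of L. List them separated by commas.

-5, -4, -3

The characteristic polynomial is p(r) = det(rI - L).
Expanding the 3×3 determinant: p(r) = r^3 + 12r^2 + 47r + 60.
Try r = -4: p(-4) = 0, so -4 is a root.
Dividing by (r + 4) leaves r^2 + 8r + 15.
The quadratic factors as (r + 5)·(r + 3).
Eigenvalues: -5, -4, -3.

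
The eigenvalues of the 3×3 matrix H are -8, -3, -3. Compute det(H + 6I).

-18

If H has eigenvalues -8, -3, -3, then H + 6I has eigenvalues -2, 3, 3.
det(H + 6I) = (-2) · (3) · (3) = -18.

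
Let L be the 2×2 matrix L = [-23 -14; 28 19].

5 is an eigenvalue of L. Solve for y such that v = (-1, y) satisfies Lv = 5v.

We need (L - 5I)v = 0.
L - 5I = [[-28, -14], [28, 14]].
Row 1: (-28)·-1 + (-14)·y = 0
Row 2: (28)·-1 + (14)·y = 0
Solving gives y = 2.
Check: L·(-1, 2) = (-5, 10) = 5·(-1, 2).

2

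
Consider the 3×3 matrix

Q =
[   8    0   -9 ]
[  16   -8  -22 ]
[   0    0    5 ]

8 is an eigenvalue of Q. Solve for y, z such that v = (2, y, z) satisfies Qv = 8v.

We need (Q - 8I)v = 0.
Q - 8I = [[0, 0, -9], [16, -16, -22], [0, 0, -3]].
Row 1: (0)·2 + (0)·y + (-9)·z = 0
Row 2: (16)·2 + (-16)·y + (-22)·z = 0
Row 3: (0)·2 + (0)·y + (-3)·z = 0
Solving gives y = 2, z = 0.
Check: Q·(2, 2, 0) = (16, 16, 0) = 8·(2, 2, 0).

2, 0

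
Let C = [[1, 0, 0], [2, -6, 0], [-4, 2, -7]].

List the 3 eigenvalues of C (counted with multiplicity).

-7, -6, 1

C is lower triangular, so its eigenvalues are the diagonal entries.
Diagonal: 1, -6, -7.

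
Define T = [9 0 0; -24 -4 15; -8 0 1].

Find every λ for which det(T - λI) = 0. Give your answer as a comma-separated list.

-4, 1, 9

Compute the characteristic polynomial p(μ) = det(μI - T).
Cofactor expansion gives p(μ) = μ^3 - 6μ^2 - 31μ + 36.
Try μ = 1: p(1) = 0, so 1 is a root.
Dividing by (μ - 1) leaves μ^2 - 5μ - 36.
The quadratic factors as (μ + 4)·(μ - 9).
Eigenvalues: -4, 1, 9.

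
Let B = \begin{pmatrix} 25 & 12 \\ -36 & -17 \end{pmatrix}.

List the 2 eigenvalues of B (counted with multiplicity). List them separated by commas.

det(B - lambda·I) = (25 - lambda)(-17 - lambda) - (12)·(-36) = lambda^2 - 8·lambda + 7.
This factors as (lambda - 1)·(lambda - 7) = 0.
Eigenvalues: 1, 7.

1, 7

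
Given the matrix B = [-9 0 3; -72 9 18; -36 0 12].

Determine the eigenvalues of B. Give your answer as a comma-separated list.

0, 3, 9

Set up det(sI - B) = 0.
Expanding the 3×3 determinant: p(s) = s^3 - 12s^2 + 27s.
Rational-root test: s = 0 gives p(0) = 0.
Dividing by s leaves s^2 - 12s + 27.
The quadratic factors as (s - 3)·(s - 9).
Eigenvalues: 0, 3, 9.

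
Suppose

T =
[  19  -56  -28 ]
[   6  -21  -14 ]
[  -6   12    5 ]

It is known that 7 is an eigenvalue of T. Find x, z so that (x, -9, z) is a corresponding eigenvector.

-21, 9

We need (T - 7I)v = 0.
T - 7I = [[12, -56, -28], [6, -28, -14], [-6, 12, -2]].
Row 1: (12)·x + (-56)·-9 + (-28)·z = 0
Row 2: (6)·x + (-28)·-9 + (-14)·z = 0
Row 3: (-6)·x + (12)·-9 + (-2)·z = 0
Solving gives x = -21, z = 9.
Check: T·(-21, -9, 9) = (-147, -63, 63) = 7·(-21, -9, 9).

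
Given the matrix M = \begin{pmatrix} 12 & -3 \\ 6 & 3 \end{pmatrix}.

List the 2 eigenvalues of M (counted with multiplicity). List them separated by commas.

6, 9

det(M - sI) = (12 - s)(3 - s) - (-3)·(6) = s^2 - 15s + 54.
This factors as (s - 6)·(s - 9) = 0.
Eigenvalues: 6, 9.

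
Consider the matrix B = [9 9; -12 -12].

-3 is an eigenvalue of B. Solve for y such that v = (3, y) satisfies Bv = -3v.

We need (B + 3I)v = 0.
B + 3I = [[12, 9], [-12, -9]].
Row 1: (12)·3 + (9)·y = 0
Row 2: (-12)·3 + (-9)·y = 0
Solving gives y = -4.
Check: B·(3, -4) = (-9, 12) = -3·(3, -4).

-4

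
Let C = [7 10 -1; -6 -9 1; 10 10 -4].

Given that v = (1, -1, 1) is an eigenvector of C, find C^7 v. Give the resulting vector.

(-16384, 16384, -16384)

First find the eigenvalue: Cv = (-4, 4, -4) = -4·(1, -1, 1), so λ = -4.
Then C^7 v = λ^7·v = (-4)^7·(1, -1, 1) = -16384·(1, -1, 1) = (-16384, 16384, -16384).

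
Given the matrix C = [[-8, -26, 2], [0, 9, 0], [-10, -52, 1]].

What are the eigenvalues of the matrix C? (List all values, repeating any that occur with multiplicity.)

-4, -3, 9

The characteristic polynomial is p(lambda) = det(lambda·I - C).
Expanding the 3×3 determinant: p(lambda) = lambda^3 - 2·lambda^2 - 51·lambda - 108.
Since p(9) = 0, lambda = 9 is a root.
Dividing by (lambda - 9) leaves lambda^2 + 7·lambda + 12.
The quadratic factors as (lambda + 4)·(lambda + 3).
Eigenvalues: -4, -3, 9.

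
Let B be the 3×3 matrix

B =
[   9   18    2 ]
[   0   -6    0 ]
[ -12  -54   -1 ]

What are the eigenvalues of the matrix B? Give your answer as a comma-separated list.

Set up det(lambda·I - B) = 0.
Expanding along the first row, p(lambda) = lambda^3 - 2·lambda^2 - 33·lambda + 90.
Try lambda = 3: p(3) = 0, so 3 is a root.
Factor out (lambda - 3): p(lambda) = (lambda - 3)·(lambda^2 + lambda - 30).
The quadratic factors as (lambda + 6)·(lambda - 5).
Eigenvalues: -6, 3, 5.

-6, 3, 5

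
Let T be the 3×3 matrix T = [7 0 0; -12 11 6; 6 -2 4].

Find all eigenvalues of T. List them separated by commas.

7, 7, 8

The characteristic polynomial is p(t) = det(tI - T).
Expanding the 3×3 determinant: p(t) = t^3 - 22t^2 + 161t - 392.
Rational-root test: t = 7 gives p(7) = 0.
Factor out (t - 7): p(t) = (t - 7)·(t^2 - 15t + 56).
The quadratic factors as (t - 7)·(t - 8).
Eigenvalues: 7, 7, 8.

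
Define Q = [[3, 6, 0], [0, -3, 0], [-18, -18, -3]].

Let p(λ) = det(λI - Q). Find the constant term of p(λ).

p(λ) = λ^3 + 3λ^2 - 9λ - 27.
The constant term is -27.

-27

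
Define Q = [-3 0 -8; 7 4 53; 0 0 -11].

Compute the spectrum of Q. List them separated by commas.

-11, -3, 4

Compute the characteristic polynomial p(t) = det(tI - Q).
Cofactor expansion gives p(t) = t^3 + 10t^2 - 23t - 132.
Rational-root test: t = -3 gives p(-3) = 0.
Dividing by (t + 3) leaves t^2 + 7t - 44.
The quadratic factors as (t + 11)·(t - 4).
Eigenvalues: -11, -3, 4.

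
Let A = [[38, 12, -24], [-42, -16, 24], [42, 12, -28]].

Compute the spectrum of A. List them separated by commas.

The characteristic polynomial is p(μ) = det(μI - A).
Expanding along the first row, p(μ) = μ^3 + 6μ^2 - 32.
Since p(2) = 0, μ = 2 is a root.
Dividing by (μ - 2) leaves μ^2 + 8μ + 16.
The quadratic factor is (μ + 4)^2.
Eigenvalues: -4, -4, 2.

-4, -4, 2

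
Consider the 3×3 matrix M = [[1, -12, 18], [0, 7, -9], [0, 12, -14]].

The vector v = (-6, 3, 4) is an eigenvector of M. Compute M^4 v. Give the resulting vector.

(-3750, 1875, 2500)

First find the eigenvalue: Mv = (30, -15, -20) = -5·(-6, 3, 4), so λ = -5.
Then M^4 v = λ^4·v = (-5)^4·(-6, 3, 4) = 625·(-6, 3, 4) = (-3750, 1875, 2500).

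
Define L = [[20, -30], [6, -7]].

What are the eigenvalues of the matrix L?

det(L - lambda·I) = (20 - lambda)(-7 - lambda) - (-30)·(6) = lambda^2 - 13·lambda + 40.
This factors as (lambda - 5)·(lambda - 8) = 0.
Eigenvalues: 5, 8.

5, 8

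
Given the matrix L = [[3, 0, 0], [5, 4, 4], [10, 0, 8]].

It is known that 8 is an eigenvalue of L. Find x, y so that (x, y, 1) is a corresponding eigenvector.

We need (L - 8I)v = 0.
L - 8I = [[-5, 0, 0], [5, -4, 4], [10, 0, 0]].
Row 1: (-5)·x + (0)·y + (0)·1 = 0
Row 2: (5)·x + (-4)·y + (4)·1 = 0
Row 3: (10)·x + (0)·y + (0)·1 = 0
Solving gives x = 0, y = 1.
Check: L·(0, 1, 1) = (0, 8, 8) = 8·(0, 1, 1).

0, 1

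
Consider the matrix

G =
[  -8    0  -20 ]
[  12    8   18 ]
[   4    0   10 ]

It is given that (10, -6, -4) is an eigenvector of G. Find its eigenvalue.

0

Compute Gv: G·(10, -6, -4) = (0, 0, 0).
Since Gv = λv, compare component 1: 0 = λ·10, so λ = 0.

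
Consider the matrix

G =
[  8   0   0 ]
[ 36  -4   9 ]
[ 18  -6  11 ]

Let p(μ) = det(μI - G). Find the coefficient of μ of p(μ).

66

p(μ) = μ^3 - 15μ^2 + 66μ - 80.
The coefficient of μ is 66.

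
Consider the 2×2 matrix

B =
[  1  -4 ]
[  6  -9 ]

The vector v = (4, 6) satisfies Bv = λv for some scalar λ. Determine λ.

-5

Compute Bv: B·(4, 6) = (-20, -30).
Since Bv = λv, compare component 1: -20 = λ·4, so λ = -5.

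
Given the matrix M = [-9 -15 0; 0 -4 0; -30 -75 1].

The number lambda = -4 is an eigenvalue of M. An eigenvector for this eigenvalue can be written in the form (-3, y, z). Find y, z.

We need (M + 4I)v = 0.
M + 4I = [[-5, -15, 0], [0, 0, 0], [-30, -75, 5]].
Row 1: (-5)·-3 + (-15)·y + (0)·z = 0
Row 2: (0)·-3 + (0)·y + (0)·z = 0
Row 3: (-30)·-3 + (-75)·y + (5)·z = 0
Solving gives y = 1, z = -3.
Check: M·(-3, 1, -3) = (12, -4, 12) = -4·(-3, 1, -3).

1, -3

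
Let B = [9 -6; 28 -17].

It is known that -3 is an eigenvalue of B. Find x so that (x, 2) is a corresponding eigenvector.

1

We need (B + 3I)v = 0.
B + 3I = [[12, -6], [28, -14]].
Row 1: (12)·x + (-6)·2 = 0
Row 2: (28)·x + (-14)·2 = 0
Solving gives x = 1.
Check: B·(1, 2) = (-3, -6) = -3·(1, 2).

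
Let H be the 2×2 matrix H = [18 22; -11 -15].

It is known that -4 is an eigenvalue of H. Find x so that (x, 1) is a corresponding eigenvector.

We need (H + 4I)v = 0.
H + 4I = [[22, 22], [-11, -11]].
Row 1: (22)·x + (22)·1 = 0
Row 2: (-11)·x + (-11)·1 = 0
Solving gives x = -1.
Check: H·(-1, 1) = (4, -4) = -4·(-1, 1).

-1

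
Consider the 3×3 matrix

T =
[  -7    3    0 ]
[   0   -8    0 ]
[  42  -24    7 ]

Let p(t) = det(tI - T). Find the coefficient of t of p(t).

-49

p(t) = t^3 + 8t^2 - 49t - 392.
The coefficient of t is -49.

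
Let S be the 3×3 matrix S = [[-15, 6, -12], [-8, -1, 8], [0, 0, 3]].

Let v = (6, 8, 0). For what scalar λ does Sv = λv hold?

Compute Sv: S·(6, 8, 0) = (-42, -56, 0).
Since Sv = λv, compare component 1: -42 = λ·6, so λ = -7.

-7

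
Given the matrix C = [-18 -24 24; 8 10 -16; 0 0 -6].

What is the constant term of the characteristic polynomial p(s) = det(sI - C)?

p(0) = det(0·I − C) = det(−C) = (−1)^3·det(C).
det(C) = -72, so p(0) = 72.

72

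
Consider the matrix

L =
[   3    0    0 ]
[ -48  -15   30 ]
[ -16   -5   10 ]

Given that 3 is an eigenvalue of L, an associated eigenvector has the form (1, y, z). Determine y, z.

We need (L - 3I)v = 0.
L - 3I = [[0, 0, 0], [-48, -18, 30], [-16, -5, 7]].
Row 1: (0)·1 + (0)·y + (0)·z = 0
Row 2: (-48)·1 + (-18)·y + (30)·z = 0
Row 3: (-16)·1 + (-5)·y + (7)·z = 0
Solving gives y = -6, z = -2.
Check: L·(1, -6, -2) = (3, -18, -6) = 3·(1, -6, -2).

-6, -2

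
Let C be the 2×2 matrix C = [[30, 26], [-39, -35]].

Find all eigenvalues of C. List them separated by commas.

det(C - tI) = (30 - t)(-35 - t) - (26)·(-39) = t^2 + 5t - 36.
This factors as (t + 9)·(t - 4) = 0.
Eigenvalues: -9, 4.

-9, 4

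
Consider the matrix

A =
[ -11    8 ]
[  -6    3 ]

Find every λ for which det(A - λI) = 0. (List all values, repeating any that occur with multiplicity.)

det(A - μI) = (-11 - μ)(3 - μ) - (8)·(-6) = μ^2 + 8μ + 15.
This factors as (μ + 5)·(μ + 3) = 0.
Eigenvalues: -5, -3.

-5, -3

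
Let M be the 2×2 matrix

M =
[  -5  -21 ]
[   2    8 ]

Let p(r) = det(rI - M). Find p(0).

2

p(0) = det(0·I − M) = det(−M) = (−1)^2·det(M).
det(M) = 2, so p(0) = 2.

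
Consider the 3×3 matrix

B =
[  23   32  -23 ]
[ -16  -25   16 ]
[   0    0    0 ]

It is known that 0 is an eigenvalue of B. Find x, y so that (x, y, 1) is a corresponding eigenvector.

1, 0

We need (B)v = 0.
B = [[23, 32, -23], [-16, -25, 16], [0, 0, 0]].
Row 1: (23)·x + (32)·y + (-23)·1 = 0
Row 2: (-16)·x + (-25)·y + (16)·1 = 0
Row 3: (0)·x + (0)·y + (0)·1 = 0
Solving gives x = 1, y = 0.
Check: B·(1, 0, 1) = (0, 0, 0) = 0·(1, 0, 1).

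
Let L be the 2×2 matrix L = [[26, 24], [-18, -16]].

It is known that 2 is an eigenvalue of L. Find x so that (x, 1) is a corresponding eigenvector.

We need (L - 2I)v = 0.
L - 2I = [[24, 24], [-18, -18]].
Row 1: (24)·x + (24)·1 = 0
Row 2: (-18)·x + (-18)·1 = 0
Solving gives x = -1.
Check: L·(-1, 1) = (-2, 2) = 2·(-1, 1).

-1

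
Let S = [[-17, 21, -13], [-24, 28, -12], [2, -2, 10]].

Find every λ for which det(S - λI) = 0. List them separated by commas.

4, 8, 9

Compute the characteristic polynomial p(s) = det(sI - S).
Expanding the 3×3 determinant: p(s) = s^3 - 21s^2 + 140s - 288.
Since p(4) = 0, s = 4 is a root.
Factor out (s - 4): p(s) = (s - 4)·(s^2 - 17s + 72).
The quadratic factors as (s - 8)·(s - 9).
Eigenvalues: 4, 8, 9.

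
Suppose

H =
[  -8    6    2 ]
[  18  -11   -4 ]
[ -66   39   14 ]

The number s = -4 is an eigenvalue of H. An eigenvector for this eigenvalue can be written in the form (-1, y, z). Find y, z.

2, -8

We need (H + 4I)v = 0.
H + 4I = [[-4, 6, 2], [18, -7, -4], [-66, 39, 18]].
Row 1: (-4)·-1 + (6)·y + (2)·z = 0
Row 2: (18)·-1 + (-7)·y + (-4)·z = 0
Row 3: (-66)·-1 + (39)·y + (18)·z = 0
Solving gives y = 2, z = -8.
Check: H·(-1, 2, -8) = (4, -8, 32) = -4·(-1, 2, -8).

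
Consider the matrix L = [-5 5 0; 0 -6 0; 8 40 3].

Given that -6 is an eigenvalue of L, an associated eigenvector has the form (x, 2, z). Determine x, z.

-10, 0

We need (L + 6I)v = 0.
L + 6I = [[1, 5, 0], [0, 0, 0], [8, 40, 9]].
Row 1: (1)·x + (5)·2 + (0)·z = 0
Row 2: (0)·x + (0)·2 + (0)·z = 0
Row 3: (8)·x + (40)·2 + (9)·z = 0
Solving gives x = -10, z = 0.
Check: L·(-10, 2, 0) = (60, -12, 0) = -6·(-10, 2, 0).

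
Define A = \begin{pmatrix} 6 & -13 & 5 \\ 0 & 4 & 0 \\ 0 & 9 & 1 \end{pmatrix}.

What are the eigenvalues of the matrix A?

1, 4, 6

Set up det(μI - A) = 0.
Expanding the 3×3 determinant: p(μ) = μ^3 - 11μ^2 + 34μ - 24.
Rational-root test: μ = 1 gives p(1) = 0.
Factor out (μ - 1): p(μ) = (μ - 1)·(μ^2 - 10μ + 24).
The quadratic factors as (μ - 4)·(μ - 6).
Eigenvalues: 1, 4, 6.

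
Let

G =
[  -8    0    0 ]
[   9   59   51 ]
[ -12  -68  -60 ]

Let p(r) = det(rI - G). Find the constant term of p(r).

p(r) = r^3 + 9r^2 - 64r - 576.
The constant term is -576.

-576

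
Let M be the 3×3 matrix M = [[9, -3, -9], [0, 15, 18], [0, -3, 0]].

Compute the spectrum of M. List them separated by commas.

6, 9, 9

The characteristic polynomial is p(r) = det(rI - M).
Cofactor expansion gives p(r) = r^3 - 24r^2 + 189r - 486.
Since p(9) = 0, r = 9 is a root.
Dividing by (r - 9) leaves r^2 - 15r + 54.
The quadratic factors as (r - 6)·(r - 9).
Eigenvalues: 6, 9, 9.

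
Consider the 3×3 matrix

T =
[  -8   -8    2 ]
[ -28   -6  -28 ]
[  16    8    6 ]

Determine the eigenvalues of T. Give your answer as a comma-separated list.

-10, -6, 8

The characteristic polynomial is p(μ) = det(μI - T).
Expanding along the first row, p(μ) = μ^3 + 8μ^2 - 68μ - 480.
Try μ = 8: p(8) = 0, so 8 is a root.
Dividing by (μ - 8) leaves μ^2 + 16μ + 60.
The quadratic factors as (μ + 10)·(μ + 6).
Eigenvalues: -10, -6, 8.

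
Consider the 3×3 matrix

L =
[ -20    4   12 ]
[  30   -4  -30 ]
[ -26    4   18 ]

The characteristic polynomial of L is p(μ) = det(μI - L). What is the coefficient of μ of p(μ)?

p(μ) = μ^3 + 6μ^2 - 40μ - 192.
The coefficient of μ is -40.

-40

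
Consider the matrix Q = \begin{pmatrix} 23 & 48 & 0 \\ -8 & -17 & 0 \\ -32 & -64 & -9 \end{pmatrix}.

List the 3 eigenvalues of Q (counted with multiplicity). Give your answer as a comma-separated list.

-9, -1, 7

Compute the characteristic polynomial p(t) = det(tI - Q).
Expanding along the first row, p(t) = t^3 + 3t^2 - 61t - 63.
Since p(-1) = 0, t = -1 is a root.
Dividing by (t + 1) leaves t^2 + 2t - 63.
The quadratic factors as (t + 9)·(t - 7).
Eigenvalues: -9, -1, 7.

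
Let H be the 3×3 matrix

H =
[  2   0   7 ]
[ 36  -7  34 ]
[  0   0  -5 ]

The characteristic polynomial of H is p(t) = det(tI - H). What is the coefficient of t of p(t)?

11

p(t) = t^3 + 10t^2 + 11t - 70.
The coefficient of t is 11.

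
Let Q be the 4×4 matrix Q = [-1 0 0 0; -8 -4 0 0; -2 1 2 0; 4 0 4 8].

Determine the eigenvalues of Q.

-4, -1, 2, 8

Q is lower triangular, so its eigenvalues are the diagonal entries.
Diagonal: -1, -4, 2, 8.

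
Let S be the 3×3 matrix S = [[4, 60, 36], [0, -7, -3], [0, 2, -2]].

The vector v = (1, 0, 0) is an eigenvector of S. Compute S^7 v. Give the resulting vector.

First find the eigenvalue: Sv = (4, 0, 0) = 4·(1, 0, 0), so λ = 4.
Then S^7 v = λ^7·v = 4^7·(1, 0, 0) = 16384·(1, 0, 0) = (16384, 0, 0).

(16384, 0, 0)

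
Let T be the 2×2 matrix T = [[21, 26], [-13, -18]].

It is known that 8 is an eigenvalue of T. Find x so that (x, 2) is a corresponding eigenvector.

-4

We need (T - 8I)v = 0.
T - 8I = [[13, 26], [-13, -26]].
Row 1: (13)·x + (26)·2 = 0
Row 2: (-13)·x + (-26)·2 = 0
Solving gives x = -4.
Check: T·(-4, 2) = (-32, 16) = 8·(-4, 2).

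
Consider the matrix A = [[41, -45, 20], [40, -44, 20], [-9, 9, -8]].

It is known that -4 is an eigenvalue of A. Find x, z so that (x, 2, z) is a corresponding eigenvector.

We need (A + 4I)v = 0.
A + 4I = [[45, -45, 20], [40, -40, 20], [-9, 9, -4]].
Row 1: (45)·x + (-45)·2 + (20)·z = 0
Row 2: (40)·x + (-40)·2 + (20)·z = 0
Row 3: (-9)·x + (9)·2 + (-4)·z = 0
Solving gives x = 2, z = 0.
Check: A·(2, 2, 0) = (-8, -8, 0) = -4·(2, 2, 0).

2, 0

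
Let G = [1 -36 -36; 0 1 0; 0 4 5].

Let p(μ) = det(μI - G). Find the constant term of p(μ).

p(μ) = μ^3 - 7μ^2 + 11μ - 5.
The constant term is -5.

-5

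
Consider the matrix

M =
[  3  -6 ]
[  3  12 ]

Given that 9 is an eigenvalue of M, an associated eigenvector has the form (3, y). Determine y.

We need (M - 9I)v = 0.
M - 9I = [[-6, -6], [3, 3]].
Row 1: (-6)·3 + (-6)·y = 0
Row 2: (3)·3 + (3)·y = 0
Solving gives y = -3.
Check: M·(3, -3) = (27, -27) = 9·(3, -3).

-3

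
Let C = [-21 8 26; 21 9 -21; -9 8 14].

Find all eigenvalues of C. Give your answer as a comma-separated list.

-12, 5, 9

Set up det(tI - C) = 0.
Cofactor expansion gives p(t) = t^3 - 2t^2 - 123t + 540.
Rational-root test: t = 5 gives p(5) = 0.
Dividing by (t - 5) leaves t^2 + 3t - 108.
The quadratic factors as (t + 12)·(t - 9).
Eigenvalues: -12, 5, 9.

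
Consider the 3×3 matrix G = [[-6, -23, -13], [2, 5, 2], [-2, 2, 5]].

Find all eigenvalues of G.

-2, -1, 7

Compute the characteristic polynomial p(s) = det(sI - G).
Cofactor expansion gives p(s) = s^3 - 4s^2 - 19s - 14.
Since p(-1) = 0, s = -1 is a root.
Dividing by (s + 1) leaves s^2 - 5s - 14.
The quadratic factors as (s + 2)·(s - 7).
Eigenvalues: -2, -1, 7.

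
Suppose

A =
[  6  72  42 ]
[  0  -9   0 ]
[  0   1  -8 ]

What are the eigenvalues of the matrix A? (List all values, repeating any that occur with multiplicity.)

Compute the characteristic polynomial p(r) = det(rI - A).
Expanding the 3×3 determinant: p(r) = r^3 + 11r^2 - 30r - 432.
Since p(-9) = 0, r = -9 is a root.
Dividing by (r + 9) leaves r^2 + 2r - 48.
The quadratic factors as (r + 8)·(r - 6).
Eigenvalues: -9, -8, 6.

-9, -8, 6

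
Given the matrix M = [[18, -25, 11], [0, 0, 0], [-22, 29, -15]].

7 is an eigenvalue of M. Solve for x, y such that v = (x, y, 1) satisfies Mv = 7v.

-1, 0

We need (M - 7I)v = 0.
M - 7I = [[11, -25, 11], [0, -7, 0], [-22, 29, -22]].
Row 1: (11)·x + (-25)·y + (11)·1 = 0
Row 2: (0)·x + (-7)·y + (0)·1 = 0
Row 3: (-22)·x + (29)·y + (-22)·1 = 0
Solving gives x = -1, y = 0.
Check: M·(-1, 0, 1) = (-7, 0, 7) = 7·(-1, 0, 1).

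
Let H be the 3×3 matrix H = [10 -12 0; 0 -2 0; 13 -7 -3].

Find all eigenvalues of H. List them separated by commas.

Set up det(lambda·I - H) = 0.
Cofactor expansion gives p(lambda) = lambda^3 - 5·lambda^2 - 44·lambda - 60.
Try lambda = -3: p(-3) = 0, so -3 is a root.
Factor out (lambda + 3): p(lambda) = (lambda + 3)·(lambda^2 - 8·lambda - 20).
The quadratic factors as (lambda + 2)·(lambda - 10).
Eigenvalues: -3, -2, 10.

-3, -2, 10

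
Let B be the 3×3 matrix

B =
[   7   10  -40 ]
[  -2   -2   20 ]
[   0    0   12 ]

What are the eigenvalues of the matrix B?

Compute the characteristic polynomial p(t) = det(tI - B).
Expanding along the first row, p(t) = t^3 - 17t^2 + 66t - 72.
Since p(3) = 0, t = 3 is a root.
Factor out (t - 3): p(t) = (t - 3)·(t^2 - 14t + 24).
The quadratic factors as (t - 2)·(t - 12).
Eigenvalues: 2, 3, 12.

2, 3, 12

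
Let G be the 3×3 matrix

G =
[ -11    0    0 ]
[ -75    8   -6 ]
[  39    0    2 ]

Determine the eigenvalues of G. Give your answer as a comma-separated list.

Compute the characteristic polynomial p(s) = det(sI - G).
Cofactor expansion gives p(s) = s^3 + s^2 - 94s + 176.
Since p(-11) = 0, s = -11 is a root.
Factor out (s + 11): p(s) = (s + 11)·(s^2 - 10s + 16).
The quadratic factors as (s - 2)·(s - 8).
Eigenvalues: -11, 2, 8.

-11, 2, 8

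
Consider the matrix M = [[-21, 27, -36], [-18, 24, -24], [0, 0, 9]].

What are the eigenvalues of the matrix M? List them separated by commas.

-3, 6, 9

Set up det(rI - M) = 0.
Expanding along the first row, p(r) = r^3 - 12r^2 + 9r + 162.
Since p(-3) = 0, r = -3 is a root.
Dividing by (r + 3) leaves r^2 - 15r + 54.
The quadratic factors as (r - 6)·(r - 9).
Eigenvalues: -3, 6, 9.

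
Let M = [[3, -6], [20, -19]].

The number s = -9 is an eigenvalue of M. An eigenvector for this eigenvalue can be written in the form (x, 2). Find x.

1

We need (M + 9I)v = 0.
M + 9I = [[12, -6], [20, -10]].
Row 1: (12)·x + (-6)·2 = 0
Row 2: (20)·x + (-10)·2 = 0
Solving gives x = 1.
Check: M·(1, 2) = (-9, -18) = -9·(1, 2).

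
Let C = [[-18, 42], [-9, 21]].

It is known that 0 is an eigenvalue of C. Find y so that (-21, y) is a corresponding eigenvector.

-9

We need (C)v = 0.
C = [[-18, 42], [-9, 21]].
Row 1: (-18)·-21 + (42)·y = 0
Row 2: (-9)·-21 + (21)·y = 0
Solving gives y = -9.
Check: C·(-21, -9) = (0, 0) = 0·(-21, -9).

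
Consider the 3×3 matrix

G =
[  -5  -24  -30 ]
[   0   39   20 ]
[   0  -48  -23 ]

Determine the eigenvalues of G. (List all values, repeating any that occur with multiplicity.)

Set up det(sI - G) = 0.
Expanding the 3×3 determinant: p(s) = s^3 - 11s^2 - 17s + 315.
Since p(9) = 0, s = 9 is a root.
Factor out (s - 9): p(s) = (s - 9)·(s^2 - 2s - 35).
The quadratic factors as (s + 5)·(s - 7).
Eigenvalues: -5, 7, 9.

-5, 7, 9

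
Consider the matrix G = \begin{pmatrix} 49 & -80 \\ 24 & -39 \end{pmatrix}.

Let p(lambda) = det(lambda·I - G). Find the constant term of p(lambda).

9

p(lambda) = lambda^2 - 10·lambda + 9.
The constant term is 9.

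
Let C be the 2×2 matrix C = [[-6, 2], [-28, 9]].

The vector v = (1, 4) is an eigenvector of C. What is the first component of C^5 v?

First find the eigenvalue: Cv = (2, 8) = 2·(1, 4), so λ = 2.
Then C^5 v = λ^5·v = 2^5·(1, 4) = 32·(1, 4) = (32, 128).

32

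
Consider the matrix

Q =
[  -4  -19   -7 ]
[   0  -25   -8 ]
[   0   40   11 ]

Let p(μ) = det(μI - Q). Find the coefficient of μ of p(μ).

p(μ) = μ^3 + 18μ^2 + 101μ + 180.
The coefficient of μ is 101.

101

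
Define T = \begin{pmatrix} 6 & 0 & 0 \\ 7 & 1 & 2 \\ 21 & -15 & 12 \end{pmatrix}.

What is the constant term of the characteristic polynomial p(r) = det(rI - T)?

-252

p(0) = det(0·I − T) = det(−T) = (−1)^3·det(T).
det(T) = 252, so p(0) = -252.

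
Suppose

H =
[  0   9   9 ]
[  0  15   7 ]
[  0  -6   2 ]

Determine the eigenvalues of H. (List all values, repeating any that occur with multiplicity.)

Set up det(rI - H) = 0.
Expanding the 3×3 determinant: p(r) = r^3 - 17r^2 + 72r.
Rational-root test: r = 9 gives p(9) = 0.
Dividing by (r - 9) leaves r^2 - 8r.
The quadratic factors as r·(r - 8).
Eigenvalues: 0, 8, 9.

0, 8, 9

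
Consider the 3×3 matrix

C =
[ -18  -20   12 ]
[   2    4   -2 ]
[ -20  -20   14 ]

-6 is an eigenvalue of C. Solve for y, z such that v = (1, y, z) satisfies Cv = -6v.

We need (C + 6I)v = 0.
C + 6I = [[-12, -20, 12], [2, 10, -2], [-20, -20, 20]].
Row 1: (-12)·1 + (-20)·y + (12)·z = 0
Row 2: (2)·1 + (10)·y + (-2)·z = 0
Row 3: (-20)·1 + (-20)·y + (20)·z = 0
Solving gives y = 0, z = 1.
Check: C·(1, 0, 1) = (-6, 0, -6) = -6·(1, 0, 1).

0, 1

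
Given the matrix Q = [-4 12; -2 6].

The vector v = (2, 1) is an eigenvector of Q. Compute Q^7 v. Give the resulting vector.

First find the eigenvalue: Qv = (4, 2) = 2·(2, 1), so λ = 2.
Then Q^7 v = λ^7·v = 2^7·(2, 1) = 128·(2, 1) = (256, 128).

(256, 128)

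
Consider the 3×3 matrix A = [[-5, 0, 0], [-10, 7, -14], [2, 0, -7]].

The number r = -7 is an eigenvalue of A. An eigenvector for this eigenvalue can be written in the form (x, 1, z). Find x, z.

We need (A + 7I)v = 0.
A + 7I = [[2, 0, 0], [-10, 14, -14], [2, 0, 0]].
Row 1: (2)·x + (0)·1 + (0)·z = 0
Row 2: (-10)·x + (14)·1 + (-14)·z = 0
Row 3: (2)·x + (0)·1 + (0)·z = 0
Solving gives x = 0, z = 1.
Check: A·(0, 1, 1) = (0, -7, -7) = -7·(0, 1, 1).

0, 1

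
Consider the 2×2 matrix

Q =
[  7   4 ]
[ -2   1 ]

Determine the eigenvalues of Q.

det(Q - tI) = (7 - t)(1 - t) - (4)·(-2) = t^2 - 8t + 15.
This factors as (t - 3)·(t - 5) = 0.
Eigenvalues: 3, 5.

3, 5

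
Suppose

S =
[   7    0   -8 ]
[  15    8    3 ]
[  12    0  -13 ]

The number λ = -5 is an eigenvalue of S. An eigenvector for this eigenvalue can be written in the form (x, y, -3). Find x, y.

We need (S + 5I)v = 0.
S + 5I = [[12, 0, -8], [15, 13, 3], [12, 0, -8]].
Row 1: (12)·x + (0)·y + (-8)·-3 = 0
Row 2: (15)·x + (13)·y + (3)·-3 = 0
Row 3: (12)·x + (0)·y + (-8)·-3 = 0
Solving gives x = -2, y = 3.
Check: S·(-2, 3, -3) = (10, -15, 15) = -5·(-2, 3, -3).

-2, 3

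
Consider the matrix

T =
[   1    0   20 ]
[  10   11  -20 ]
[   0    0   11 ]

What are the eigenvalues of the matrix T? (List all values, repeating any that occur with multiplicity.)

The characteristic polynomial is p(μ) = det(μI - T).
Expanding the 3×3 determinant: p(μ) = μ^3 - 23μ^2 + 143μ - 121.
Try μ = 1: p(1) = 0, so 1 is a root.
Dividing by (μ - 1) leaves μ^2 - 22μ + 121.
The quadratic factor is (μ - 11)^2.
Eigenvalues: 1, 11, 11.

1, 11, 11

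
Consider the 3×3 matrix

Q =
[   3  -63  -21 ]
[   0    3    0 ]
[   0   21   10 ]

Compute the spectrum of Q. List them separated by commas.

3, 3, 10

The characteristic polynomial is p(μ) = det(μI - Q).
Cofactor expansion gives p(μ) = μ^3 - 16μ^2 + 69μ - 90.
Try μ = 3: p(3) = 0, so 3 is a root.
Factor out (μ - 3): p(μ) = (μ - 3)·(μ^2 - 13μ + 30).
The quadratic factors as (μ - 3)·(μ - 10).
Eigenvalues: 3, 3, 10.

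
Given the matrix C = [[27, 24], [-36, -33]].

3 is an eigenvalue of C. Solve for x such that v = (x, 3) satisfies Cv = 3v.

-3

We need (C - 3I)v = 0.
C - 3I = [[24, 24], [-36, -36]].
Row 1: (24)·x + (24)·3 = 0
Row 2: (-36)·x + (-36)·3 = 0
Solving gives x = -3.
Check: C·(-3, 3) = (-9, 9) = 3·(-3, 3).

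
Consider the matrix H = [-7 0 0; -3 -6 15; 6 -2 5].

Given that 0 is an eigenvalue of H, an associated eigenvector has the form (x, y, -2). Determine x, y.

0, -5

We need (H)v = 0.
H = [[-7, 0, 0], [-3, -6, 15], [6, -2, 5]].
Row 1: (-7)·x + (0)·y + (0)·-2 = 0
Row 2: (-3)·x + (-6)·y + (15)·-2 = 0
Row 3: (6)·x + (-2)·y + (5)·-2 = 0
Solving gives x = 0, y = -5.
Check: H·(0, -5, -2) = (0, 0, 0) = 0·(0, -5, -2).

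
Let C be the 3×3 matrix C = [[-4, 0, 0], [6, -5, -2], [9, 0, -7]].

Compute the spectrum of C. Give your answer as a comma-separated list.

The characteristic polynomial is p(r) = det(rI - C).
Expanding along the first row, p(r) = r^3 + 16r^2 + 83r + 140.
Since p(-5) = 0, r = -5 is a root.
Factor out (r + 5): p(r) = (r + 5)·(r^2 + 11r + 28).
The quadratic factors as (r + 7)·(r + 4).
Eigenvalues: -7, -5, -4.

-7, -5, -4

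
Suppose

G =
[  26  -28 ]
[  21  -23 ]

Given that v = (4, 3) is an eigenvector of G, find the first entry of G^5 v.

12500

First find the eigenvalue: Gv = (20, 15) = 5·(4, 3), so λ = 5.
Then G^5 v = λ^5·v = 5^5·(4, 3) = 3125·(4, 3) = (12500, 9375).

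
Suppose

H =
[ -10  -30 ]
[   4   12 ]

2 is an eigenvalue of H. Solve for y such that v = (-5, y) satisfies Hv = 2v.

2

We need (H - 2I)v = 0.
H - 2I = [[-12, -30], [4, 10]].
Row 1: (-12)·-5 + (-30)·y = 0
Row 2: (4)·-5 + (10)·y = 0
Solving gives y = 2.
Check: H·(-5, 2) = (-10, 4) = 2·(-5, 2).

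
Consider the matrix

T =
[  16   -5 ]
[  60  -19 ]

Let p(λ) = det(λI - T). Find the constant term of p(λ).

p(λ) = λ^2 + 3λ - 4.
The constant term is -4.

-4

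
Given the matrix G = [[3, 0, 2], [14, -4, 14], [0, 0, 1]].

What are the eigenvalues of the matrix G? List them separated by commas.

Compute the characteristic polynomial p(lambda) = det(lambda·I - G).
Expanding along the first row, p(lambda) = lambda^3 - 13·lambda + 12.
Rational-root test: lambda = 1 gives p(1) = 0.
Factor out (lambda - 1): p(lambda) = (lambda - 1)·(lambda^2 + lambda - 12).
The quadratic factors as (lambda + 4)·(lambda - 3).
Eigenvalues: -4, 1, 3.

-4, 1, 3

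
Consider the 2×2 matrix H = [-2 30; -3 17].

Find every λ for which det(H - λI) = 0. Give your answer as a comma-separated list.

7, 8

det(H - lambda·I) = (-2 - lambda)(17 - lambda) - (30)·(-3) = lambda^2 - 15·lambda + 56.
This factors as (lambda - 7)·(lambda - 8) = 0.
Eigenvalues: 7, 8.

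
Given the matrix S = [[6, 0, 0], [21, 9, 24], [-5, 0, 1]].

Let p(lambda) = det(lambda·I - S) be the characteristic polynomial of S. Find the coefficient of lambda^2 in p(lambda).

-16

The coefficient of lambda^2 of det(lambda·I - S) is −trace(S).
trace(S) = (6) + (9) + (1) = 16, so the coefficient is -16.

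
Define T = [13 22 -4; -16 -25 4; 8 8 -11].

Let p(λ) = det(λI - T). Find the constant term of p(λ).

297

p(λ) = λ^3 + 23λ^2 + 159λ + 297.
The constant term is 297.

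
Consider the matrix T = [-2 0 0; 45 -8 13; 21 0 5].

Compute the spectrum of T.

-8, -2, 5

The characteristic polynomial is p(μ) = det(μI - T).
Cofactor expansion gives p(μ) = μ^3 + 5μ^2 - 34μ - 80.
Try μ = -2: p(-2) = 0, so -2 is a root.
Factor out (μ + 2): p(μ) = (μ + 2)·(μ^2 + 3μ - 40).
The quadratic factors as (μ + 8)·(μ - 5).
Eigenvalues: -8, -2, 5.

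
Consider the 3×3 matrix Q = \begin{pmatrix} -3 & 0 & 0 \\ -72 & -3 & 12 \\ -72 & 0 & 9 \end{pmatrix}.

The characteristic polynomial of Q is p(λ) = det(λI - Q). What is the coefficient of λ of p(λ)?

-45

p(λ) = λ^3 - 3λ^2 - 45λ - 81.
The coefficient of λ is -45.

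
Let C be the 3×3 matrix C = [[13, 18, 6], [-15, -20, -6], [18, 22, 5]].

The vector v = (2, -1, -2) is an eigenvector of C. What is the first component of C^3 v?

-16

First find the eigenvalue: Cv = (-4, 2, 4) = -2·(2, -1, -2), so λ = -2.
Then C^3 v = λ^3·v = (-2)^3·(2, -1, -2) = -8·(2, -1, -2) = (-16, 8, 16).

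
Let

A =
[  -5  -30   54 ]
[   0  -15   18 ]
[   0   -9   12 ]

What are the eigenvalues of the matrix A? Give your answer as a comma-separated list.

-6, -5, 3

Compute the characteristic polynomial p(lambda) = det(lambda·I - A).
Cofactor expansion gives p(lambda) = lambda^3 + 8·lambda^2 - 3·lambda - 90.
Rational-root test: lambda = -5 gives p(-5) = 0.
Dividing by (lambda + 5) leaves lambda^2 + 3·lambda - 18.
The quadratic factors as (lambda + 6)·(lambda - 3).
Eigenvalues: -6, -5, 3.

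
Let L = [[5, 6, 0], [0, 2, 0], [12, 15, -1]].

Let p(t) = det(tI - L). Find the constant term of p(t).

10

p(t) = t^3 - 6t^2 + 3t + 10.
The constant term is 10.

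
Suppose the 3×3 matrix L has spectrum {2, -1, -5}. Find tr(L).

trace(L) is the sum of the eigenvalues: (2) + (-1) + (-5) = -4.

-4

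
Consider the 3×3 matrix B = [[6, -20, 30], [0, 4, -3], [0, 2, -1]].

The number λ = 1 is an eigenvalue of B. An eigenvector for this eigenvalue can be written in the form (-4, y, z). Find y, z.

We need (B - 1I)v = 0.
B - 1I = [[5, -20, 30], [0, 3, -3], [0, 2, -2]].
Row 1: (5)·-4 + (-20)·y + (30)·z = 0
Row 2: (0)·-4 + (3)·y + (-3)·z = 0
Row 3: (0)·-4 + (2)·y + (-2)·z = 0
Solving gives y = 2, z = 2.
Check: B·(-4, 2, 2) = (-4, 2, 2) = 1·(-4, 2, 2).

2, 2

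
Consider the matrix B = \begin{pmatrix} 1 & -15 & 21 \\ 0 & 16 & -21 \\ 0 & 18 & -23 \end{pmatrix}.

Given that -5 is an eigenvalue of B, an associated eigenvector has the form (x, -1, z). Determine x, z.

We need (B + 5I)v = 0.
B + 5I = [[6, -15, 21], [0, 21, -21], [0, 18, -18]].
Row 1: (6)·x + (-15)·-1 + (21)·z = 0
Row 2: (0)·x + (21)·-1 + (-21)·z = 0
Row 3: (0)·x + (18)·-1 + (-18)·z = 0
Solving gives x = 1, z = -1.
Check: B·(1, -1, -1) = (-5, 5, 5) = -5·(1, -1, -1).

1, -1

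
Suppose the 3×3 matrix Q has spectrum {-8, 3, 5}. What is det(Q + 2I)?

-210

If Q has eigenvalues -8, 3, 5, then Q + 2I has eigenvalues -6, 5, 7.
det(Q + 2I) = (-6) · (5) · (7) = -210.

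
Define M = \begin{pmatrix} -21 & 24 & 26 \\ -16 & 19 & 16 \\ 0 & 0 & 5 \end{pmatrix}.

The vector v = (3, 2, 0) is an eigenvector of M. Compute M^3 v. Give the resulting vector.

(-375, -250, 0)

First find the eigenvalue: Mv = (-15, -10, 0) = -5·(3, 2, 0), so λ = -5.
Then M^3 v = λ^3·v = (-5)^3·(3, 2, 0) = -125·(3, 2, 0) = (-375, -250, 0).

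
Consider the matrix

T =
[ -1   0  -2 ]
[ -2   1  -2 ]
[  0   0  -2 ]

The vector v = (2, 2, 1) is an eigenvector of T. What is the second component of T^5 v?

-64

First find the eigenvalue: Tv = (-4, -4, -2) = -2·(2, 2, 1), so λ = -2.
Then T^5 v = λ^5·v = (-2)^5·(2, 2, 1) = -32·(2, 2, 1) = (-64, -64, -32).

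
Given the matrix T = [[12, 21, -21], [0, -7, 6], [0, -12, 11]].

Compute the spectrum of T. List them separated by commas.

Compute the characteristic polynomial p(r) = det(rI - T).
Expanding along the first row, p(r) = r^3 - 16r^2 + 43r + 60.
Since p(5) = 0, r = 5 is a root.
Factor out (r - 5): p(r) = (r - 5)·(r^2 - 11r - 12).
The quadratic factors as (r + 1)·(r - 12).
Eigenvalues: -1, 5, 12.

-1, 5, 12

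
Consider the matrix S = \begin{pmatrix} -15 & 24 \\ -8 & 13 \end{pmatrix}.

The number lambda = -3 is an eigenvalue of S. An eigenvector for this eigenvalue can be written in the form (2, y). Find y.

1

We need (S + 3I)v = 0.
S + 3I = [[-12, 24], [-8, 16]].
Row 1: (-12)·2 + (24)·y = 0
Row 2: (-8)·2 + (16)·y = 0
Solving gives y = 1.
Check: S·(2, 1) = (-6, -3) = -3·(2, 1).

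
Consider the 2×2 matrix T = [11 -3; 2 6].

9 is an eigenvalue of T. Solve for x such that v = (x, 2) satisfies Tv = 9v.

3

We need (T - 9I)v = 0.
T - 9I = [[2, -3], [2, -3]].
Row 1: (2)·x + (-3)·2 = 0
Row 2: (2)·x + (-3)·2 = 0
Solving gives x = 3.
Check: T·(3, 2) = (27, 18) = 9·(3, 2).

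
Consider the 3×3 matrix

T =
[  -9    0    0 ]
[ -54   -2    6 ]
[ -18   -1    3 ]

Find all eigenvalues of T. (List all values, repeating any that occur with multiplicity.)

The characteristic polynomial is p(λ) = det(λI - T).
Cofactor expansion gives p(λ) = λ^3 + 8λ^2 - 9λ.
Since p(0) = 0, λ = 0 is a root.
Factor out λ: p(λ) = λ·(λ^2 + 8λ - 9).
The quadratic factors as (λ + 9)·(λ - 1).
Eigenvalues: -9, 0, 1.

-9, 0, 1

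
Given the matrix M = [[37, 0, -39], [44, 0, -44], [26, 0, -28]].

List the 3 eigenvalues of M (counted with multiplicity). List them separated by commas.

-2, 0, 11

Compute the characteristic polynomial p(μ) = det(μI - M).
Expanding along the first row, p(μ) = μ^3 - 9μ^2 - 22μ.
Try μ = -2: p(-2) = 0, so -2 is a root.
Factor out (μ + 2): p(μ) = (μ + 2)·(μ^2 - 11μ).
The quadratic factors as μ·(μ - 11).
Eigenvalues: -2, 0, 11.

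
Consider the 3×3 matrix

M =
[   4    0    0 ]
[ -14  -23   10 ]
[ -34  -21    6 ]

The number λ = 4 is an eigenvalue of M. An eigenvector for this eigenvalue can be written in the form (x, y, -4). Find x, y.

1, -2

We need (M - 4I)v = 0.
M - 4I = [[0, 0, 0], [-14, -27, 10], [-34, -21, 2]].
Row 1: (0)·x + (0)·y + (0)·-4 = 0
Row 2: (-14)·x + (-27)·y + (10)·-4 = 0
Row 3: (-34)·x + (-21)·y + (2)·-4 = 0
Solving gives x = 1, y = -2.
Check: M·(1, -2, -4) = (4, -8, -16) = 4·(1, -2, -4).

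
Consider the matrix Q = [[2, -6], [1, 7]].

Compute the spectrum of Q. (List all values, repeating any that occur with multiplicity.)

det(Q - tI) = (2 - t)(7 - t) - (-6)·(1) = t^2 - 9t + 20.
This factors as (t - 4)·(t - 5) = 0.
Eigenvalues: 4, 5.

4, 5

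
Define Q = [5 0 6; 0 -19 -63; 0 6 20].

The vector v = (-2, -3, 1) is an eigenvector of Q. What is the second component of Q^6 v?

First find the eigenvalue: Qv = (-4, -6, 2) = 2·(-2, -3, 1), so λ = 2.
Then Q^6 v = λ^6·v = 2^6·(-2, -3, 1) = 64·(-2, -3, 1) = (-128, -192, 64).

-192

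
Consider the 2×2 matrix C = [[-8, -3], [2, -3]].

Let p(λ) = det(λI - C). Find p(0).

30

p(0) = det(0·I − C) = det(−C) = (−1)^2·det(C).
det(C) = 30, so p(0) = 30.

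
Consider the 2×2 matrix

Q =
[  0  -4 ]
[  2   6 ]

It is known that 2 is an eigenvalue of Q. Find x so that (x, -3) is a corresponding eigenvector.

6

We need (Q - 2I)v = 0.
Q - 2I = [[-2, -4], [2, 4]].
Row 1: (-2)·x + (-4)·-3 = 0
Row 2: (2)·x + (4)·-3 = 0
Solving gives x = 6.
Check: Q·(6, -3) = (12, -6) = 2·(6, -3).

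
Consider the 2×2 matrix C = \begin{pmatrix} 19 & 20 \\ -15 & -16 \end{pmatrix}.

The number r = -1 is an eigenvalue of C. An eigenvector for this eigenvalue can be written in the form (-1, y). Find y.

We need (C + 1I)v = 0.
C + 1I = [[20, 20], [-15, -15]].
Row 1: (20)·-1 + (20)·y = 0
Row 2: (-15)·-1 + (-15)·y = 0
Solving gives y = 1.
Check: C·(-1, 1) = (1, -1) = -1·(-1, 1).

1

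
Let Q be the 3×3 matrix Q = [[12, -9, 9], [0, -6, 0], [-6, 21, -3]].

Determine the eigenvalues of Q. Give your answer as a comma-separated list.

-6, 3, 6

The characteristic polynomial is p(μ) = det(μI - Q).
Cofactor expansion gives p(μ) = μ^3 - 3μ^2 - 36μ + 108.
Rational-root test: μ = 3 gives p(3) = 0.
Factor out (μ - 3): p(μ) = (μ - 3)·(μ^2 - 36).
The quadratic factors as (μ + 6)·(μ - 6).
Eigenvalues: -6, 3, 6.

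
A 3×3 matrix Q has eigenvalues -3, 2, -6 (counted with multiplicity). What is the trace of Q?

trace(Q) is the sum of the eigenvalues: (-3) + (2) + (-6) = -7.

-7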